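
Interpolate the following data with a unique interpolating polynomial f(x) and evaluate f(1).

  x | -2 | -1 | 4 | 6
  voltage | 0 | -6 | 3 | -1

Using Newton's divided-difference form:
f[-2,-1] = (-6 - 0) / (-1 - (-2)) = -6
f[-1,4] = (3 - (-6)) / (4 - (-1)) = 9/5
f[4,6] = (-1 - 3) / (6 - 4) = -2
f[-2,-1,4] = (9/5 - (-6)) / (4 - (-2)) = 13/10
f[-1,4,6] = (-2 - 9/5) / (6 - (-1)) = -19/35
f[-2,-1,4,6] = (-19/35 - 13/10) / (6 - (-2)) = -129/560
f(1) = 0 + (-6)·(3) + (13/10)·(3)·(2) + (-129/560)·(3)·(2)·(-3) = -339/56

-339/56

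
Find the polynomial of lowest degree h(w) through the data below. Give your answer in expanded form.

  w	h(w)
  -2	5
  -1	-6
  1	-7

Build the Lagrange basis polynomials:
L_0(w) = (w + 1)(w - 1) / [3] = (1/3)w^2 - 1/3
L_1(w) = (w + 2)(w - 1) / [-2] = -(1/2)w^2 - (1/2)w + 1
L_2(w) = (w + 2)(w + 1) / [6] = (1/6)w^2 + (1/2)w + 1/3
h(w) = 5·L_0 + (-6)·L_1 + (-7)·L_2
  5·L_0(w) = (5/3)w^2 - 5/3
  (-6)·L_1(w) = 3w^2 + 3w - 6
  (-7)·L_2(w) = -(7/6)w^2 - (7/2)w - 7/3
Adding term by term: (7/2)w^2 - (1/2)w - 10

h(w) = (7/2)w^2 - (1/2)w - 10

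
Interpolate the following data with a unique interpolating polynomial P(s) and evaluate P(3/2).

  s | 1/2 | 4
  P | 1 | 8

Evaluate each Lagrange basis at s = 3/2:
L_0(3/2) = (-5/2)/[(-7/2)] = 5/7
L_1(3/2) = (1)/[(7/2)] = 2/7
Sum: 1·(5/7) + 8·(2/7) = 3

3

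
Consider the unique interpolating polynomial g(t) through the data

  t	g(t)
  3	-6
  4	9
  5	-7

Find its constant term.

-237

L_0(t) = (t - 4)(t - 5) / [2] = (1/2)t^2 - (9/2)t + 10
L_1(t) = (t - 3)(t - 5) / [-1] = -t^2 + 8t - 15
L_2(t) = (t - 3)(t - 4) / [2] = (1/2)t^2 - (7/2)t + 6
g(t) = (-6)·L_0 + 9·L_1 + (-7)·L_2
Only the constant term is needed; take it from each L_i and combine:
(-6)·(10) + 9·(-15) + (-7)·(6) = -237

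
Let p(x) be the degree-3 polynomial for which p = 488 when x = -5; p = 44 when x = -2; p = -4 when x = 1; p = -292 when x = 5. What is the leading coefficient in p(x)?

The leading coefficient equals the top divided difference p[-5,-2,1,5].
p[-5,-2] = (44 - 488) / (-2 - (-5)) = -148
p[-2,1] = (-4 - 44) / (1 - (-2)) = -16
p[1,5] = (-292 - (-4)) / (5 - 1) = -72
p[-5,-2,1] = (-16 - (-148)) / (1 - (-5)) = 22
p[-2,1,5] = (-72 - (-16)) / (5 - (-2)) = -8
p[-5,-2,1,5] = (-8 - 22) / (5 - (-5)) = -3

-3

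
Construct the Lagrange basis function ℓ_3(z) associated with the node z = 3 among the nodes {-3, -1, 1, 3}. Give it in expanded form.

ℓ_3(z) = (z + 3)(z + 1)(z - 1) / [(6)·(4)·(2)]
       = (z^3 + 3z^2 - z - 3) / (48)

ℓ_3(z) = (1/48)z^3 + (1/16)z^2 - (1/48)z - 1/16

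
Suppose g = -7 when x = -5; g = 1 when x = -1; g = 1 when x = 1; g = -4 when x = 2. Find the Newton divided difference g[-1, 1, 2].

-5/3

g[-1,1] = (1 - 1) / (1 - (-1)) = 0
g[1,2] = (-4 - 1) / (2 - 1) = -5
g[-1,1,2] = (-5 - 0) / (2 - (-1)) = -5/3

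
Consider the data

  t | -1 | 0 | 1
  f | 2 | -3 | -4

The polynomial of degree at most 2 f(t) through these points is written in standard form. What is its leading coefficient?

2

Build the Lagrange basis polynomials:
L_0(t) = t(t - 1) / [2] = (1/2)t^2 - (1/2)t
L_1(t) = (t + 1)(t - 1) / [-1] = -t^2 + 1
L_2(t) = (t + 1)t / [2] = (1/2)t^2 + (1/2)t
f(t) = 2·L_0 + (-3)·L_1 + (-4)·L_2
Only the coefficient of t^2 is needed; take it from each L_i and combine:
2·(1/2) + (-3)·(-1) + (-4)·(1/2) = 2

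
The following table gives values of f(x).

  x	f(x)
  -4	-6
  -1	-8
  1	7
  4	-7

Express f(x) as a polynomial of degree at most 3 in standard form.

f(x) = -(61/120)x^3 - (2/5)x^2 + (961/120)x - 1/10

Build the Lagrange basis polynomials:
L_0(x) = (x + 1)(x - 1)(x - 4) / [-120] = -(1/120)x^3 + (1/30)x^2 + (1/120)x - 1/30
L_1(x) = (x + 4)(x - 1)(x - 4) / [30] = (1/30)x^3 - (1/30)x^2 - (8/15)x + 8/15
L_2(x) = (x + 4)(x + 1)(x - 4) / [-30] = -(1/30)x^3 - (1/30)x^2 + (8/15)x + 8/15
L_3(x) = (x + 4)(x + 1)(x - 1) / [120] = (1/120)x^3 + (1/30)x^2 - (1/120)x - 1/30
f(x) = (-6)·L_0 + (-8)·L_1 + 7·L_2 + (-7)·L_3
  (-6)·L_0(x) = (1/20)x^3 - (1/5)x^2 - (1/20)x + 1/5
  (-8)·L_1(x) = -(4/15)x^3 + (4/15)x^2 + (64/15)x - 64/15
  7·L_2(x) = -(7/30)x^3 - (7/30)x^2 + (56/15)x + 56/15
  (-7)·L_3(x) = -(7/120)x^3 - (7/30)x^2 + (7/120)x + 7/30
Adding term by term: -(61/120)x^3 - (2/5)x^2 + (961/120)x - 1/10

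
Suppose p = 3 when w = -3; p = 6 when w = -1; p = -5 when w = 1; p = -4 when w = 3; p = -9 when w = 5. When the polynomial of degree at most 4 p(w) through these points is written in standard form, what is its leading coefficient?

Build the Lagrange basis polynomials:
L_0(w) = (w + 1)(w - 1)(w - 3)(w - 5) / [384] = (1/384)w^4 - (1/48)w^3 + (7/192)w^2 + (1/48)w - 5/128
L_1(w) = (w + 3)(w - 1)(w - 3)(w - 5) / [-96] = -(1/96)w^4 + (1/16)w^3 + (1/24)w^2 - (9/16)w + 15/32
L_2(w) = (w + 3)(w + 1)(w - 3)(w - 5) / [64] = (1/64)w^4 - (1/16)w^3 - (7/32)w^2 + (9/16)w + 45/64
L_3(w) = (w + 3)(w + 1)(w - 1)(w - 5) / [-96] = -(1/96)w^4 + (1/48)w^3 + (1/6)w^2 - (1/48)w - 5/32
L_4(w) = (w + 3)(w + 1)(w - 1)(w - 3) / [384] = (1/384)w^4 - (5/192)w^2 + 3/128
p(w) = 3·L_0 + 6·L_1 + (-5)·L_2 + (-4)·L_3 + (-9)·L_4
Only the coefficient of w^4 is needed; take it from each L_i and combine:
3·(1/384) + 6·(-1/96) + (-5)·(1/64) + (-4)·(-1/96) + (-9)·(1/384) = -11/96

-11/96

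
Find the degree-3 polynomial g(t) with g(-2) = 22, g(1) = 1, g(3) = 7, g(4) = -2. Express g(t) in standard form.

Newton's divided differences:
g[-2,1] = (1 - 22) / (1 - (-2)) = -7
g[1,3] = (7 - 1) / (3 - 1) = 3
g[3,4] = (-2 - 7) / (4 - 3) = -9
g[-2,1,3] = (3 - (-7)) / (3 - (-2)) = 2
g[1,3,4] = (-9 - 3) / (4 - 1) = -4
g[-2,1,3,4] = (-4 - 2) / (4 - (-2)) = -1
g(t) = 22 + (-7)·(t + 2) + 2·(t + 2)(t - 1) + (-1)·(t + 2)(t - 1)(t - 3)
Expanding: g(t) = -t^3 + 4t^2 - 2

g(t) = -t^3 + 4t^2 - 2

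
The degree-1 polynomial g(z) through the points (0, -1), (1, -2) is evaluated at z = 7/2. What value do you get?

-9/2

Evaluate each Lagrange basis at z = 7/2:
L_0(7/2) = (5/2)/[(-1)] = -5/2
L_1(7/2) = (7/2)/[(1)] = 7/2
Sum: (-1)·(-5/2) + (-2)·(7/2) = -9/2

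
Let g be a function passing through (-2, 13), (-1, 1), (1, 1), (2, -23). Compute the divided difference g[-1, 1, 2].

g[-1,1] = (1 - 1) / (1 - (-1)) = 0
g[1,2] = (-23 - 1) / (2 - 1) = -24
g[-1,1,2] = (-24 - 0) / (2 - (-1)) = -8

-8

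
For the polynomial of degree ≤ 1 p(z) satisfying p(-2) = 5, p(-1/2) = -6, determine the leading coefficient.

The leading coefficient equals the top divided difference p[-2,-1/2].
p[-2,-1/2] = (-6 - 5) / (-1/2 - (-2)) = -22/3

-22/3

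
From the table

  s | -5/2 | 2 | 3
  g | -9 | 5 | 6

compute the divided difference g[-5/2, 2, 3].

-38/99

g[-5/2,2] = (5 - (-9)) / (2 - (-5/2)) = 28/9
g[2,3] = (6 - 5) / (3 - 2) = 1
g[-5/2,2,3] = (1 - 28/9) / (3 - (-5/2)) = -38/99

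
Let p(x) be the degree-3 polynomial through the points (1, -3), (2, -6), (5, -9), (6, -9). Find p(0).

Using Newton's divided-difference form:
p[1,2] = (-6 - (-3)) / (2 - 1) = -3
p[2,5] = (-9 - (-6)) / (5 - 2) = -1
p[5,6] = (-9 - (-9)) / (6 - 5) = 0
p[1,2,5] = (-1 - (-3)) / (5 - 1) = 1/2
p[2,5,6] = (0 - (-1)) / (6 - 2) = 1/4
p[1,2,5,6] = (1/4 - 1/2) / (6 - 1) = -1/20
p(0) = -3 + (-3)·(-1) + (1/2)·(-1)·(-2) + (-1/20)·(-1)·(-2)·(-5) = 3/2

3/2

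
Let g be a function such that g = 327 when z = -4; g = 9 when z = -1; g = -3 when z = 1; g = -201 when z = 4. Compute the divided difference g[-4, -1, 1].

20

g[-4,-1] = (9 - 327) / (-1 - (-4)) = -106
g[-1,1] = (-3 - 9) / (1 - (-1)) = -6
g[-4,-1,1] = (-6 - (-106)) / (1 - (-4)) = 20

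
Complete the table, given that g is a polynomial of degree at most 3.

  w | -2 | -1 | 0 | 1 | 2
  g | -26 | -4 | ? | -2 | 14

The 4 known values determine g uniquely (degree ≤ 3).
L_0(0) = (1)·(-1)·(-2)/[(-1)·(-3)·(-4)] = -1/6
L_1(0) = (2)·(-1)·(-2)/[(1)·(-2)·(-3)] = 2/3
L_2(0) = (2)·(1)·(-2)/[(3)·(2)·(-1)] = 2/3
L_3(0) = (2)·(1)·(-1)/[(4)·(3)·(1)] = -1/6
Sum: (-26)·(-1/6) + (-4)·(2/3) + (-2)·(2/3) + 14·(-1/6) = -2

-2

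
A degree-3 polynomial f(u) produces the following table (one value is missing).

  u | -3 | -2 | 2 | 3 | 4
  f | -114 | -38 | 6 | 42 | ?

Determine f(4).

The 4 known values determine f uniquely (degree ≤ 3).
Evaluate each Lagrange basis at u = 4:
L_0(4) = (6)·(2)·(1)/[(-1)·(-5)·(-6)] = -2/5
L_1(4) = (7)·(2)·(1)/[(1)·(-4)·(-5)] = 7/10
L_2(4) = (7)·(6)·(1)/[(5)·(4)·(-1)] = -21/10
L_3(4) = (7)·(6)·(2)/[(6)·(5)·(1)] = 14/5
Sum: (-114)·(-2/5) + (-38)·(7/10) + 6·(-21/10) + 42·(14/5) = 124

124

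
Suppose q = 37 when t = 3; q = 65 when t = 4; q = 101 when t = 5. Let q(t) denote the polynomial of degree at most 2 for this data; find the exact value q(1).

5

L_0(1) = (-3)·(-4)/[(-1)·(-2)] = 6
L_1(1) = (-2)·(-4)/[(1)·(-1)] = -8
L_2(1) = (-2)·(-3)/[(2)·(1)] = 3
Sum: 37·(6) + 65·(-8) + 101·(3) = 5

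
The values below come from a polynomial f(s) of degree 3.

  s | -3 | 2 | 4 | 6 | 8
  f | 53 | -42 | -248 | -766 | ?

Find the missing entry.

-1740

The 4 known values determine f uniquely (degree ≤ 3).
L_0(8) = (6)·(4)·(2)/[(-5)·(-7)·(-9)] = -16/105
L_1(8) = (11)·(4)·(2)/[(5)·(-2)·(-4)] = 11/5
L_2(8) = (11)·(6)·(2)/[(7)·(2)·(-2)] = -33/7
L_3(8) = (11)·(6)·(4)/[(9)·(4)·(2)] = 11/3
Sum: 53·(-16/105) + (-42)·(11/5) + (-248)·(-33/7) + (-766)·(11/3) = -1740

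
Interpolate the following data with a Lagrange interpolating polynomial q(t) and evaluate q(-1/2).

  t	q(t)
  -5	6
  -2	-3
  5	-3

L_0(-1/2) = (3/2)·(-11/2)/[(-3)·(-10)] = -11/40
L_1(-1/2) = (9/2)·(-11/2)/[(3)·(-7)] = 33/28
L_2(-1/2) = (9/2)·(3/2)/[(10)·(7)] = 27/280
Sum: 6·(-11/40) + (-3)·(33/28) + (-3)·(27/280) = -219/40

-219/40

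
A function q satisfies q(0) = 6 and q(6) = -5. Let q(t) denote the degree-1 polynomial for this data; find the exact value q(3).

L_0(3) = (-3)/[(-6)] = 1/2
L_1(3) = (3)/[(6)] = 1/2
Sum: 6·(1/2) + (-5)·(1/2) = 1/2

1/2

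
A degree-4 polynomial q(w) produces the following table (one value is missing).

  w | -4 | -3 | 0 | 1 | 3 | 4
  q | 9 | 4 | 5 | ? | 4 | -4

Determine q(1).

The 5 known values determine q uniquely (degree ≤ 4).
L_0(1) = (4)·(1)·(-2)·(-3)/[(-1)·(-4)·(-7)·(-8)] = 3/28
L_1(1) = (5)·(1)·(-2)·(-3)/[(1)·(-3)·(-6)·(-7)] = -5/21
L_2(1) = (5)·(4)·(-2)·(-3)/[(4)·(3)·(-3)·(-4)] = 5/6
L_3(1) = (5)·(4)·(1)·(-3)/[(7)·(6)·(3)·(-1)] = 10/21
L_4(1) = (5)·(4)·(1)·(-2)/[(8)·(7)·(4)·(1)] = -5/28
Sum: 9·(3/28) + 4·(-5/21) + 5·(5/6) + 4·(10/21) + (-4)·(-5/28) = 571/84

571/84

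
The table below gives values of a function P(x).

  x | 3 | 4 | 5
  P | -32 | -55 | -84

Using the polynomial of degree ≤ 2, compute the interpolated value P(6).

Evaluate each Lagrange basis at x = 6:
L_0(6) = (2)·(1)/[(-1)·(-2)] = 1
L_1(6) = (3)·(1)/[(1)·(-1)] = -3
L_2(6) = (3)·(2)/[(2)·(1)] = 3
Sum: (-32)·(1) + (-55)·(-3) + (-84)·(3) = -119

-119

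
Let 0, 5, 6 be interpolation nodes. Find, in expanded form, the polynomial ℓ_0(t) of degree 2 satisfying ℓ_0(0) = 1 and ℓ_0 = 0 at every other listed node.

ℓ_0(t) = (t - 5)(t - 6) / [(-5)·(-6)]
       = (t^2 - 11t + 30) / (30)

ℓ_0(t) = (1/30)t^2 - (11/30)t + 1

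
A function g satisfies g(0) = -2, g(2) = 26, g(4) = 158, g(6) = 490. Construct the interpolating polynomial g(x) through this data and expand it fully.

g(x) = 2x^3 + x^2 + 4x - 2

Newton's divided differences:
g[0,2] = (26 - (-2)) / (2 - 0) = 14
g[2,4] = (158 - 26) / (4 - 2) = 66
g[4,6] = (490 - 158) / (6 - 4) = 166
g[0,2,4] = (66 - 14) / (4 - 0) = 13
g[2,4,6] = (166 - 66) / (6 - 2) = 25
g[0,2,4,6] = (25 - 13) / (6 - 0) = 2
g(x) = -2 + 14·x + 13·x(x - 2) + 2·x(x - 2)(x - 4)
Expanding: g(x) = 2x^3 + x^2 + 4x - 2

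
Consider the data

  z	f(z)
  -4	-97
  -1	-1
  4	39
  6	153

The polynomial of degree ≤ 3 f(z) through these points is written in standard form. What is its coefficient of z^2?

-2

L_0(z) = (z + 1)(z - 4)(z - 6) / [-240] = -(1/240)z^3 + (3/80)z^2 - (7/120)z - 1/10
L_1(z) = (z + 4)(z - 4)(z - 6) / [105] = (1/105)z^3 - (2/35)z^2 - (16/105)z + 32/35
L_2(z) = (z + 4)(z + 1)(z - 6) / [-80] = -(1/80)z^3 + (1/80)z^2 + (13/40)z + 3/10
L_3(z) = (z + 4)(z + 1)(z - 4) / [140] = (1/140)z^3 + (1/140)z^2 - (4/35)z - 4/35
f(z) = (-97)·L_0 + (-1)·L_1 + 39·L_2 + 153·L_3
Only the coefficient of z^2 is needed; take it from each L_i and combine:
(-97)·(3/80) + (-1)·(-2/35) + 39·(1/80) + 153·(1/140) = -2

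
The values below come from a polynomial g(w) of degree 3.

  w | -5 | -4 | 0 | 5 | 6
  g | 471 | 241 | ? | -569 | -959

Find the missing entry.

1

The 4 known values determine g uniquely (degree ≤ 3).
Evaluate each Lagrange basis at w = 0:
L_0(0) = (4)·(-5)·(-6)/[(-1)·(-10)·(-11)] = -12/11
L_1(0) = (5)·(-5)·(-6)/[(1)·(-9)·(-10)] = 5/3
L_2(0) = (5)·(4)·(-6)/[(10)·(9)·(-1)] = 4/3
L_3(0) = (5)·(4)·(-5)/[(11)·(10)·(1)] = -10/11
Sum: 471·(-12/11) + 241·(5/3) + (-569)·(4/3) + (-959)·(-10/11) = 1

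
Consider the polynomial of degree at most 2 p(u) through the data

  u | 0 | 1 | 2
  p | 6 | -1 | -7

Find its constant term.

Build the Lagrange basis polynomials:
L_0(u) = (u - 1)(u - 2) / [2] = (1/2)u^2 - (3/2)u + 1
L_1(u) = u(u - 2) / [-1] = -u^2 + 2u
L_2(u) = u(u - 1) / [2] = (1/2)u^2 - (1/2)u
p(u) = 6·L_0 + (-1)·L_1 + (-7)·L_2
Only the constant term is needed; take it from each L_i and combine:
6·(1) + (-1)·(0) + (-7)·(0) = 6

6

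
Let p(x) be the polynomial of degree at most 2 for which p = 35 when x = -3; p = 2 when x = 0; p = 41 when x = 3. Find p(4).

L_0(4) = (4)·(1)/[(-3)·(-6)] = 2/9
L_1(4) = (7)·(1)/[(3)·(-3)] = -7/9
L_2(4) = (7)·(4)/[(6)·(3)] = 14/9
Sum: 35·(2/9) + 2·(-7/9) + 41·(14/9) = 70

70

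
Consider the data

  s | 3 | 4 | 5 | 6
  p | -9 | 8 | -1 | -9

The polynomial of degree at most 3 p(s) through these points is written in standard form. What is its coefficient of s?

639/2

Build the Lagrange basis polynomials:
L_0(s) = (s - 4)(s - 5)(s - 6) / [-6] = -(1/6)s^3 + (5/2)s^2 - (37/3)s + 20
L_1(s) = (s - 3)(s - 5)(s - 6) / [2] = (1/2)s^3 - 7s^2 + (63/2)s - 45
L_2(s) = (s - 3)(s - 4)(s - 6) / [-2] = -(1/2)s^3 + (13/2)s^2 - 27s + 36
L_3(s) = (s - 3)(s - 4)(s - 5) / [6] = (1/6)s^3 - 2s^2 + (47/6)s - 10
p(s) = (-9)·L_0 + 8·L_1 + (-1)·L_2 + (-9)·L_3
Only the coefficient of s is needed; take it from each L_i and combine:
(-9)·(-37/3) + 8·(63/2) + (-1)·(-27) + (-9)·(47/6) = 639/2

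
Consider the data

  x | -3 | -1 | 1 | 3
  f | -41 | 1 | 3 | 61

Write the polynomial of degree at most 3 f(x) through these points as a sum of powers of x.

Build the Lagrange basis polynomials:
L_0(x) = (x + 1)(x - 1)(x - 3) / [-48] = -(1/48)x^3 + (1/16)x^2 + (1/48)x - 1/16
L_1(x) = (x + 3)(x - 1)(x - 3) / [16] = (1/16)x^3 - (1/16)x^2 - (9/16)x + 9/16
L_2(x) = (x + 3)(x + 1)(x - 3) / [-16] = -(1/16)x^3 - (1/16)x^2 + (9/16)x + 9/16
L_3(x) = (x + 3)(x + 1)(x - 1) / [48] = (1/48)x^3 + (1/16)x^2 - (1/48)x - 1/16
f(x) = (-41)·L_0 + 1·L_1 + 3·L_2 + 61·L_3
  (-41)·L_0(x) = (41/48)x^3 - (41/16)x^2 - (41/48)x + 41/16
  1·L_1(x) = (1/16)x^3 - (1/16)x^2 - (9/16)x + 9/16
  3·L_2(x) = -(3/16)x^3 - (3/16)x^2 + (27/16)x + 27/16
  61·L_3(x) = (61/48)x^3 + (61/16)x^2 - (61/48)x - 61/16
Adding term by term: 2x^3 + x^2 - x + 1

f(x) = 2x^3 + x^2 - x + 1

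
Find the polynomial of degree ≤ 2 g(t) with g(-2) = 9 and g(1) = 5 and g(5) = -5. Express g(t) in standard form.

g(t) = -(1/6)t^2 - (3/2)t + 20/3

Build the Lagrange basis polynomials:
L_0(t) = (t - 1)(t - 5) / [21] = (1/21)t^2 - (2/7)t + 5/21
L_1(t) = (t + 2)(t - 5) / [-12] = -(1/12)t^2 + (1/4)t + 5/6
L_2(t) = (t + 2)(t - 1) / [28] = (1/28)t^2 + (1/28)t - 1/14
g(t) = 9·L_0 + 5·L_1 + (-5)·L_2
  9·L_0(t) = (3/7)t^2 - (18/7)t + 15/7
  5·L_1(t) = -(5/12)t^2 + (5/4)t + 25/6
  (-5)·L_2(t) = -(5/28)t^2 - (5/28)t + 5/14
Adding term by term: -(1/6)t^2 - (3/2)t + 20/3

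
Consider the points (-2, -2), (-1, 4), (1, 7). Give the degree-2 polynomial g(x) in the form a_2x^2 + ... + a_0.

g(x) = -(3/2)x^2 + (3/2)x + 7

L_0(x) = (x + 1)(x - 1) / [3] = (1/3)x^2 - 1/3
L_1(x) = (x + 2)(x - 1) / [-2] = -(1/2)x^2 - (1/2)x + 1
L_2(x) = (x + 2)(x + 1) / [6] = (1/6)x^2 + (1/2)x + 1/3
g(x) = (-2)·L_0 + 4·L_1 + 7·L_2
  (-2)·L_0(x) = -(2/3)x^2 + 2/3
  4·L_1(x) = -2x^2 - 2x + 4
  7·L_2(x) = (7/6)x^2 + (7/2)x + 7/3
Adding term by term: -(3/2)x^2 + (3/2)x + 7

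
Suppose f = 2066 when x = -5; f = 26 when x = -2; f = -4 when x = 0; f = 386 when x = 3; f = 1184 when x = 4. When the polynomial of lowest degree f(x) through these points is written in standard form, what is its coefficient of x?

Build the Lagrange basis polynomials:
L_0(x) = (x + 2)x(x - 3)(x - 4) / [1080] = (1/1080)x^4 - (1/216)x^3 - (1/540)x^2 + (1/45)x
L_1(x) = (x + 5)x(x - 3)(x - 4) / [-180] = -(1/180)x^4 + (1/90)x^3 + (23/180)x^2 - (1/3)x
L_2(x) = (x + 5)(x + 2)(x - 3)(x - 4) / [120] = (1/120)x^4 - (9/40)x^2 + (7/60)x + 1
L_3(x) = (x + 5)(x + 2)x(x - 4) / [-120] = -(1/120)x^4 - (1/40)x^3 + (3/20)x^2 + (1/3)x
L_4(x) = (x + 5)(x + 2)x(x - 3) / [216] = (1/216)x^4 + (1/54)x^3 - (11/216)x^2 - (5/36)x
f(x) = 2066·L_0 + 26·L_1 + (-4)·L_2 + 386·L_3 + 1184·L_4
Only the coefficient of x is needed; take it from each L_i and combine:
2066·(1/45) + 26·(-1/3) + (-4)·(7/60) + 386·(1/3) + 1184·(-5/36) = 1

1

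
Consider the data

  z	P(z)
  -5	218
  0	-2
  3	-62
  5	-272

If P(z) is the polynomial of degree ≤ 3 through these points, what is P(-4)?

106

Using Newton's divided-difference form:
P[-5,0] = (-2 - 218) / (0 - (-5)) = -44
P[0,3] = (-62 - (-2)) / (3 - 0) = -20
P[3,5] = (-272 - (-62)) / (5 - 3) = -105
P[-5,0,3] = (-20 - (-44)) / (3 - (-5)) = 3
P[0,3,5] = (-105 - (-20)) / (5 - 0) = -17
P[-5,0,3,5] = (-17 - 3) / (5 - (-5)) = -2
P(-4) = 218 + (-44)·(1) + 3·(1)·(-4) + (-2)·(1)·(-4)·(-7) = 106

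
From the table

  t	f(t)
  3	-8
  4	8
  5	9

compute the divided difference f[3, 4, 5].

f[3,4] = (8 - (-8)) / (4 - 3) = 16
f[4,5] = (9 - 8) / (5 - 4) = 1
f[3,4,5] = (1 - 16) / (5 - 3) = -15/2

-15/2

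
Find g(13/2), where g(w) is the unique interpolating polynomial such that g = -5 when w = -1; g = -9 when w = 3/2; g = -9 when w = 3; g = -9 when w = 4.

L_0(13/2) = (5)·(7/2)·(5/2)/[(-5/2)·(-4)·(-5)] = -7/8
L_1(13/2) = (15/2)·(7/2)·(5/2)/[(5/2)·(-3/2)·(-5/2)] = 7
L_2(13/2) = (15/2)·(5)·(5/2)/[(4)·(3/2)·(-1)] = -125/8
L_3(13/2) = (15/2)·(5)·(7/2)/[(5)·(5/2)·(1)] = 21/2
Sum: (-5)·(-7/8) + (-9)·(7) + (-9)·(-125/8) + (-9)·(21/2) = -25/2

-25/2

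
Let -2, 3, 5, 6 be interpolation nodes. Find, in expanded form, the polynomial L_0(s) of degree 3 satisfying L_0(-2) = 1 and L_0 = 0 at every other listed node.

L_0(s) = (s - 3)(s - 5)(s - 6) / [(-5)·(-7)·(-8)]
       = (s^3 - 14s^2 + 63s - 90) / (-280)

L_0(s) = -(1/280)s^3 + (1/20)s^2 - (9/40)s + 9/28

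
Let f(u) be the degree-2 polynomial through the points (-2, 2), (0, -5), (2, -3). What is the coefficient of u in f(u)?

-5/4

Build the Lagrange basis polynomials:
L_0(u) = u(u - 2) / [8] = (1/8)u^2 - (1/4)u
L_1(u) = (u + 2)(u - 2) / [-4] = -(1/4)u^2 + 1
L_2(u) = (u + 2)u / [8] = (1/8)u^2 + (1/4)u
f(u) = 2·L_0 + (-5)·L_1 + (-3)·L_2
Only the coefficient of u is needed; take it from each L_i and combine:
2·(-1/4) + (-5)·(0) + (-3)·(1/4) = -5/4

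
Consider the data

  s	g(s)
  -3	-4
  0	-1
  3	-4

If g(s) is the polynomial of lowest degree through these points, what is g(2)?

Using Newton's divided-difference form:
g[-3,0] = (-1 - (-4)) / (0 - (-3)) = 1
g[0,3] = (-4 - (-1)) / (3 - 0) = -1
g[-3,0,3] = (-1 - 1) / (3 - (-3)) = -1/3
g(2) = -4 + 1·(5) + (-1/3)·(5)·(2) = -7/3

-7/3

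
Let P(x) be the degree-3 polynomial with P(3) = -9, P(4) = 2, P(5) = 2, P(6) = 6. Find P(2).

-46

Using Newton's divided-difference form:
P[3,4] = (2 - (-9)) / (4 - 3) = 11
P[4,5] = (2 - 2) / (5 - 4) = 0
P[5,6] = (6 - 2) / (6 - 5) = 4
P[3,4,5] = (0 - 11) / (5 - 3) = -11/2
P[4,5,6] = (4 - 0) / (6 - 4) = 2
P[3,4,5,6] = (2 - (-11/2)) / (6 - 3) = 5/2
P(2) = -9 + 11·(-1) + (-11/2)·(-1)·(-2) + (5/2)·(-1)·(-2)·(-3) = -46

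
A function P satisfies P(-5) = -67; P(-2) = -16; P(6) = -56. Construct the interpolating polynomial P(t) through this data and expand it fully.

P(t) = -2t^2 + 3t - 2

Build the Lagrange basis polynomials:
L_0(t) = (t + 2)(t - 6) / [33] = (1/33)t^2 - (4/33)t - 4/11
L_1(t) = (t + 5)(t - 6) / [-24] = -(1/24)t^2 + (1/24)t + 5/4
L_2(t) = (t + 5)(t + 2) / [88] = (1/88)t^2 + (7/88)t + 5/44
P(t) = (-67)·L_0 + (-16)·L_1 + (-56)·L_2
  (-67)·L_0(t) = -(67/33)t^2 + (268/33)t + 268/11
  (-16)·L_1(t) = (2/3)t^2 - (2/3)t - 20
  (-56)·L_2(t) = -(7/11)t^2 - (49/11)t - 70/11
Adding term by term: -2t^2 + 3t - 2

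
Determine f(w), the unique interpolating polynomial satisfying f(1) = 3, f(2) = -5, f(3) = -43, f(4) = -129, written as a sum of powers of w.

L_0(w) = (w - 2)(w - 3)(w - 4) / [-6] = -(1/6)w^3 + (3/2)w^2 - (13/3)w + 4
L_1(w) = (w - 1)(w - 3)(w - 4) / [2] = (1/2)w^3 - 4w^2 + (19/2)w - 6
L_2(w) = (w - 1)(w - 2)(w - 4) / [-2] = -(1/2)w^3 + (7/2)w^2 - 7w + 4
L_3(w) = (w - 1)(w - 2)(w - 3) / [6] = (1/6)w^3 - w^2 + (11/6)w - 1
f(w) = 3·L_0 + (-5)·L_1 + (-43)·L_2 + (-129)·L_3
  3·L_0(w) = -(1/2)w^3 + (9/2)w^2 - 13w + 12
  (-5)·L_1(w) = -(5/2)w^3 + 20w^2 - (95/2)w + 30
  (-43)·L_2(w) = (43/2)w^3 - (301/2)w^2 + 301w - 172
  (-129)·L_3(w) = -(43/2)w^3 + 129w^2 - (473/2)w + 129
Adding term by term: -3w^3 + 3w^2 + 4w - 1

f(w) = -3w^3 + 3w^2 + 4w - 1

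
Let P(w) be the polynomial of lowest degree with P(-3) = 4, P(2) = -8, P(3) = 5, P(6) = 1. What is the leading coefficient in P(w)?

-41/60

L_0(w) = (w - 2)(w - 3)(w - 6) / [-270] = -(1/270)w^3 + (11/270)w^2 - (2/15)w + 2/15
L_1(w) = (w + 3)(w - 3)(w - 6) / [20] = (1/20)w^3 - (3/10)w^2 - (9/20)w + 27/10
L_2(w) = (w + 3)(w - 2)(w - 6) / [-18] = -(1/18)w^3 + (5/18)w^2 + (2/3)w - 2
L_3(w) = (w + 3)(w - 2)(w - 3) / [108] = (1/108)w^3 - (1/54)w^2 - (1/12)w + 1/6
P(w) = 4·L_0 + (-8)·L_1 + 5·L_2 + 1·L_3
Only the coefficient of w^3 is needed; take it from each L_i and combine:
4·(-1/270) + (-8)·(1/20) + 5·(-1/18) + 1·(1/108) = -41/60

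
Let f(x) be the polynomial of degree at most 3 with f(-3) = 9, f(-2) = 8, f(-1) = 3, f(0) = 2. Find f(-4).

-2

Using Newton's divided-difference form:
f[-3,-2] = (8 - 9) / (-2 - (-3)) = -1
f[-2,-1] = (3 - 8) / (-1 - (-2)) = -5
f[-1,0] = (2 - 3) / (0 - (-1)) = -1
f[-3,-2,-1] = (-5 - (-1)) / (-1 - (-3)) = -2
f[-2,-1,0] = (-1 - (-5)) / (0 - (-2)) = 2
f[-3,-2,-1,0] = (2 - (-2)) / (0 - (-3)) = 4/3
f(-4) = 9 + (-1)·(-1) + (-2)·(-1)·(-2) + (4/3)·(-1)·(-2)·(-3) = -2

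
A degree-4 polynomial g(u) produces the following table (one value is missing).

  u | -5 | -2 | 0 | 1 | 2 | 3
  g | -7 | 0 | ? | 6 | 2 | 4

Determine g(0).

751/84

The 5 known values determine g uniquely (degree ≤ 4).
Evaluate each Lagrange basis at u = 0:
L_0(0) = (2)·(-1)·(-2)·(-3)/[(-3)·(-6)·(-7)·(-8)] = -1/84
L_1(0) = (5)·(-1)·(-2)·(-3)/[(3)·(-3)·(-4)·(-5)] = 1/6
L_2(0) = (5)·(2)·(-2)·(-3)/[(6)·(3)·(-1)·(-2)] = 5/3
L_3(0) = (5)·(2)·(-1)·(-3)/[(7)·(4)·(1)·(-1)] = -15/14
L_4(0) = (5)·(2)·(-1)·(-2)/[(8)·(5)·(2)·(1)] = 1/4
Sum: (-7)·(-1/84) + 0 + 6·(5/3) + 2·(-15/14) + 4·(1/4) = 751/84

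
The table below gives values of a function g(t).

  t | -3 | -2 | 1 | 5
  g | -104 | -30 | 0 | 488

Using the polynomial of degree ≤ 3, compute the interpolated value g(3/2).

Evaluate each Lagrange basis at t = 3/2:
L_0(3/2) = (7/2)·(1/2)·(-7/2)/[(-1)·(-4)·(-8)] = 49/256
L_1(3/2) = (9/2)·(1/2)·(-7/2)/[(1)·(-3)·(-7)] = -3/8
L_2(3/2) = (9/2)·(7/2)·(-7/2)/[(4)·(3)·(-4)] = 147/128
L_3(3/2) = (9/2)·(7/2)·(1/2)/[(8)·(7)·(4)] = 9/256
Sum: (-104)·(49/256) + (-30)·(-3/8) + 0 + 488·(9/256) = 17/2

17/2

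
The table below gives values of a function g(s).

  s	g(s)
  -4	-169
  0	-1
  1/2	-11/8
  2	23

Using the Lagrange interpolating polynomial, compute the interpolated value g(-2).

Evaluate each Lagrange basis at s = -2:
L_0(-2) = (-2)·(-5/2)·(-4)/[(-4)·(-9/2)·(-6)] = 5/27
L_1(-2) = (2)·(-5/2)·(-4)/[(4)·(-1/2)·(-2)] = 5
L_2(-2) = (2)·(-2)·(-4)/[(9/2)·(1/2)·(-3/2)] = -128/27
L_3(-2) = (2)·(-2)·(-5/2)/[(6)·(2)·(3/2)] = 5/9
Sum: (-169)·(5/27) + (-1)·(5) + (-11/8)·(-128/27) + 23·(5/9) = -17

-17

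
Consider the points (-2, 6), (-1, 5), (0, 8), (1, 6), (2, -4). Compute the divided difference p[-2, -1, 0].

p[-2,-1] = (5 - 6) / (-1 - (-2)) = -1
p[-1,0] = (8 - 5) / (0 - (-1)) = 3
p[-2,-1,0] = (3 - (-1)) / (0 - (-2)) = 2

2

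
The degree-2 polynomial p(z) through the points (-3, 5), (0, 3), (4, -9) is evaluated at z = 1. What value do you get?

1

L_0(1) = (1)·(-3)/[(-3)·(-7)] = -1/7
L_1(1) = (4)·(-3)/[(3)·(-4)] = 1
L_2(1) = (4)·(1)/[(7)·(4)] = 1/7
Sum: 5·(-1/7) + 3·(1) + (-9)·(1/7) = 1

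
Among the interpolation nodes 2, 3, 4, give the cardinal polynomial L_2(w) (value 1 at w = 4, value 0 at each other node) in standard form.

L_2(w) = (w - 2)(w - 3) / [(2)·(1)]
       = (w^2 - 5w + 6) / (2)

L_2(w) = (1/2)w^2 - (5/2)w + 3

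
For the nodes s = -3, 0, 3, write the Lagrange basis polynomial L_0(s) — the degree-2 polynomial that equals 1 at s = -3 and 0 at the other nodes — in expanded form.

L_0(s) = (1/18)s^2 - (1/6)s

L_0(s) = s(s - 3) / [(-3)·(-6)]
       = (s^2 - 3s) / (18)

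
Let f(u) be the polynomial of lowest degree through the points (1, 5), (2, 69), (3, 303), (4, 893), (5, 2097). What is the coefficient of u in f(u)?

0

Build the Lagrange basis polynomials:
L_0(u) = (u - 2)(u - 3)(u - 4)(u - 5) / [24] = (1/24)u^4 - (7/12)u^3 + (71/24)u^2 - (77/12)u + 5
L_1(u) = (u - 1)(u - 3)(u - 4)(u - 5) / [-6] = -(1/6)u^4 + (13/6)u^3 - (59/6)u^2 + (107/6)u - 10
L_2(u) = (u - 1)(u - 2)(u - 4)(u - 5) / [4] = (1/4)u^4 - 3u^3 + (49/4)u^2 - (39/2)u + 10
L_3(u) = (u - 1)(u - 2)(u - 3)(u - 5) / [-6] = -(1/6)u^4 + (11/6)u^3 - (41/6)u^2 + (61/6)u - 5
L_4(u) = (u - 1)(u - 2)(u - 3)(u - 4) / [24] = (1/24)u^4 - (5/12)u^3 + (35/24)u^2 - (25/12)u + 1
f(u) = 5·L_0 + 69·L_1 + 303·L_2 + 893·L_3 + 2097·L_4
Only the coefficient of u is needed; take it from each L_i and combine:
5·(-77/12) + 69·(107/6) + 303·(-39/2) + 893·(61/6) + 2097·(-25/12) = 0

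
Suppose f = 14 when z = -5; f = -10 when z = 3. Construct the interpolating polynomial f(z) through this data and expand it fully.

f(z) = -3z - 1

L_0(z) = (z - 3) / [-8] = -(1/8)z + 3/8
L_1(z) = (z + 5) / [8] = (1/8)z + 5/8
f(z) = 14·L_0 + (-10)·L_1
  14·L_0(z) = -(7/4)z + 21/4
  (-10)·L_1(z) = -(5/4)z - 25/4
Adding term by term: -3z - 1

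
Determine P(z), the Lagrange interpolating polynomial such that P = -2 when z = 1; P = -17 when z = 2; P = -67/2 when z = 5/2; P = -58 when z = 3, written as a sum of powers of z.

Build the Lagrange basis polynomials:
L_0(z) = (z - 2)(z - 5/2)(z - 3) / [-3] = -(1/3)z^3 + (5/2)z^2 - (37/6)z + 5
L_1(z) = (z - 1)(z - 5/2)(z - 3) / [1/2] = 2z^3 - 13z^2 + 26z - 15
L_2(z) = (z - 1)(z - 2)(z - 3) / [-3/8] = -(8/3)z^3 + 16z^2 - (88/3)z + 16
L_3(z) = (z - 1)(z - 2)(z - 5/2) / [1] = z^3 - (11/2)z^2 + (19/2)z - 5
P(z) = (-2)·L_0 + (-17)·L_1 + (-67/2)·L_2 + (-58)·L_3
  (-2)·L_0(z) = (2/3)z^3 - 5z^2 + (37/3)z - 10
  (-17)·L_1(z) = -34z^3 + 221z^2 - 442z + 255
  (-67/2)·L_2(z) = (268/3)z^3 - 536z^2 + (2948/3)z - 536
  (-58)·L_3(z) = -58z^3 + 319z^2 - 551z + 290
Adding term by term: -2z^3 - z^2 + 2z - 1

P(z) = -2z^3 - z^2 + 2z - 1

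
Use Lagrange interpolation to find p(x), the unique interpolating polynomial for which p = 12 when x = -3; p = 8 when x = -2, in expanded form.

p(x) = -4x

Build the Lagrange basis polynomials:
L_0(x) = (x + 2) / [-1] = -x - 2
L_1(x) = (x + 3) / [1] = x + 3
p(x) = 12·L_0 + 8·L_1
  12·L_0(x) = -12x - 24
  8·L_1(x) = 8x + 24
Adding term by term: -4x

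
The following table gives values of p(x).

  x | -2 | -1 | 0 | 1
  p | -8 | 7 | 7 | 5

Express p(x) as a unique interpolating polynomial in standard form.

L_0(x) = (x + 1)x(x - 1) / [-6] = -(1/6)x^3 + (1/6)x
L_1(x) = (x + 2)x(x - 1) / [2] = (1/2)x^3 + (1/2)x^2 - x
L_2(x) = (x + 2)(x + 1)(x - 1) / [-2] = -(1/2)x^3 - x^2 + (1/2)x + 1
L_3(x) = (x + 2)(x + 1)x / [6] = (1/6)x^3 + (1/2)x^2 + (1/3)x
p(x) = (-8)·L_0 + 7·L_1 + 7·L_2 + 5·L_3
  (-8)·L_0(x) = (4/3)x^3 - (4/3)x
  7·L_1(x) = (7/2)x^3 + (7/2)x^2 - 7x
  7·L_2(x) = -(7/2)x^3 - 7x^2 + (7/2)x + 7
  5·L_3(x) = (5/6)x^3 + (5/2)x^2 + (5/3)x
Adding term by term: (13/6)x^3 - x^2 - (19/6)x + 7

p(x) = (13/6)x^3 - x^2 - (19/6)x + 7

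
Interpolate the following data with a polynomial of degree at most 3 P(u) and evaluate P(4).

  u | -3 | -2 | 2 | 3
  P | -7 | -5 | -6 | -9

L_0(4) = (6)·(2)·(1)/[(-1)·(-5)·(-6)] = -2/5
L_1(4) = (7)·(2)·(1)/[(1)·(-4)·(-5)] = 7/10
L_2(4) = (7)·(6)·(1)/[(5)·(4)·(-1)] = -21/10
L_3(4) = (7)·(6)·(2)/[(6)·(5)·(1)] = 14/5
Sum: (-7)·(-2/5) + (-5)·(7/10) + (-6)·(-21/10) + (-9)·(14/5) = -133/10

-133/10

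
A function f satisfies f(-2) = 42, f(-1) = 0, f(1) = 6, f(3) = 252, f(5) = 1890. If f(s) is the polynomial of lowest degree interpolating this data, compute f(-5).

1860

Using Newton's divided-difference form:
f[-2,-1] = (0 - 42) / (-1 - (-2)) = -42
f[-1,1] = (6 - 0) / (1 - (-1)) = 3
f[1,3] = (252 - 6) / (3 - 1) = 123
f[3,5] = (1890 - 252) / (5 - 3) = 819
f[-2,-1,1] = (3 - (-42)) / (1 - (-2)) = 15
f[-1,1,3] = (123 - 3) / (3 - (-1)) = 30
f[1,3,5] = (819 - 123) / (5 - 1) = 174
f[-2,-1,1,3] = (30 - 15) / (3 - (-2)) = 3
f[-1,1,3,5] = (174 - 30) / (5 - (-1)) = 24
f[-2,-1,1,3,5] = (24 - 3) / (5 - (-2)) = 3
f(-5) = 42 + (-42)·(-3) + 15·(-3)·(-4) + 3·(-3)·(-4)·(-6) + 3·(-3)·(-4)·(-6)·(-8) = 1860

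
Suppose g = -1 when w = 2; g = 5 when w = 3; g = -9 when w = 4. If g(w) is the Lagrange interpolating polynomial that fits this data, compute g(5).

-43

L_0(5) = (2)·(1)/[(-1)·(-2)] = 1
L_1(5) = (3)·(1)/[(1)·(-1)] = -3
L_2(5) = (3)·(2)/[(2)·(1)] = 3
Sum: (-1)·(1) + 5·(-3) + (-9)·(3) = -43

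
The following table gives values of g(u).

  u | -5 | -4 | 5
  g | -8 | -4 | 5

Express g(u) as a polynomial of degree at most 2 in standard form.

Build the Lagrange basis polynomials:
L_0(u) = (u + 4)(u - 5) / [10] = (1/10)u^2 - (1/10)u - 2
L_1(u) = (u + 5)(u - 5) / [-9] = -(1/9)u^2 + 25/9
L_2(u) = (u + 5)(u + 4) / [90] = (1/90)u^2 + (1/10)u + 2/9
g(u) = (-8)·L_0 + (-4)·L_1 + 5·L_2
  (-8)·L_0(u) = -(4/5)u^2 + (4/5)u + 16
  (-4)·L_1(u) = (4/9)u^2 - 100/9
  5·L_2(u) = (1/18)u^2 + (1/2)u + 10/9
Adding term by term: -(3/10)u^2 + (13/10)u + 6

g(u) = -(3/10)u^2 + (13/10)u + 6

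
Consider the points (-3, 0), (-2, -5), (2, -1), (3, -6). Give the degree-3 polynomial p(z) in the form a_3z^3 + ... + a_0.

Build the Lagrange basis polynomials:
L_0(z) = (z + 2)(z - 2)(z - 3) / [-30] = -(1/30)z^3 + (1/10)z^2 + (2/15)z - 2/5
L_1(z) = (z + 3)(z - 2)(z - 3) / [20] = (1/20)z^3 - (1/10)z^2 - (9/20)z + 9/10
L_2(z) = (z + 3)(z + 2)(z - 3) / [-20] = -(1/20)z^3 - (1/10)z^2 + (9/20)z + 9/10
L_3(z) = (z + 3)(z + 2)(z - 2) / [30] = (1/30)z^3 + (1/10)z^2 - (2/15)z - 2/5
p(z) = 0·L_0 + (-5)·L_1 + (-1)·L_2 + (-6)·L_3
  0·L_0(z) = 0
  (-5)·L_1(z) = -(1/4)z^3 + (1/2)z^2 + (9/4)z - 9/2
  (-1)·L_2(z) = (1/20)z^3 + (1/10)z^2 - (9/20)z - 9/10
  (-6)·L_3(z) = -(1/5)z^3 - (3/5)z^2 + (4/5)z + 12/5
Adding term by term: -(2/5)z^3 + (13/5)z - 3

p(z) = -(2/5)z^3 + (13/5)z - 3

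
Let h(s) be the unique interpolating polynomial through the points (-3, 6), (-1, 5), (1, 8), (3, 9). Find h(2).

73/8

L_0(2) = (3)·(1)·(-1)/[(-2)·(-4)·(-6)] = 1/16
L_1(2) = (5)·(1)·(-1)/[(2)·(-2)·(-4)] = -5/16
L_2(2) = (5)·(3)·(-1)/[(4)·(2)·(-2)] = 15/16
L_3(2) = (5)·(3)·(1)/[(6)·(4)·(2)] = 5/16
Sum: 6·(1/16) + 5·(-5/16) + 8·(15/16) + 9·(5/16) = 73/8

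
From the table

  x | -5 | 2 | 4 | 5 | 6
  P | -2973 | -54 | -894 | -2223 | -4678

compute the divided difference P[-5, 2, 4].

P[-5,2] = (-54 - (-2973)) / (2 - (-5)) = 417
P[2,4] = (-894 - (-54)) / (4 - 2) = -420
P[-5,2,4] = (-420 - 417) / (4 - (-5)) = -93

-93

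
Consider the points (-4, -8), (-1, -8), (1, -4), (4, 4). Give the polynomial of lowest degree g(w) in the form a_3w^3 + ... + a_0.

Build the Lagrange basis polynomials:
L_0(w) = (w + 1)(w - 1)(w - 4) / [-120] = -(1/120)w^3 + (1/30)w^2 + (1/120)w - 1/30
L_1(w) = (w + 4)(w - 1)(w - 4) / [30] = (1/30)w^3 - (1/30)w^2 - (8/15)w + 8/15
L_2(w) = (w + 4)(w + 1)(w - 4) / [-30] = -(1/30)w^3 - (1/30)w^2 + (8/15)w + 8/15
L_3(w) = (w + 4)(w + 1)(w - 1) / [120] = (1/120)w^3 + (1/30)w^2 - (1/120)w - 1/30
g(w) = (-8)·L_0 + (-8)·L_1 + (-4)·L_2 + 4·L_3
  (-8)·L_0(w) = (1/15)w^3 - (4/15)w^2 - (1/15)w + 4/15
  (-8)·L_1(w) = -(4/15)w^3 + (4/15)w^2 + (64/15)w - 64/15
  (-4)·L_2(w) = (2/15)w^3 + (2/15)w^2 - (32/15)w - 32/15
  4·L_3(w) = (1/30)w^3 + (2/15)w^2 - (1/30)w - 2/15
Adding term by term: -(1/30)w^3 + (4/15)w^2 + (61/30)w - 94/15

g(w) = -(1/30)w^3 + (4/15)w^2 + (61/30)w - 94/15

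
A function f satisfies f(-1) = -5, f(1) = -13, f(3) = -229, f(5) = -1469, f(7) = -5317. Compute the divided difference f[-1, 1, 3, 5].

f[-1,1] = (-13 - (-5)) / (1 - (-1)) = -4
f[1,3] = (-229 - (-13)) / (3 - 1) = -108
f[3,5] = (-1469 - (-229)) / (5 - 3) = -620
f[-1,1,3] = (-108 - (-4)) / (3 - (-1)) = -26
f[1,3,5] = (-620 - (-108)) / (5 - 1) = -128
f[-1,1,3,5] = (-128 - (-26)) / (5 - (-1)) = -17

-17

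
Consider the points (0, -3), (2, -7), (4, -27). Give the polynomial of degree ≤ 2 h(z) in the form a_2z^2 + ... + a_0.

h(z) = -2z^2 + 2z - 3

Build the Lagrange basis polynomials:
L_0(z) = (z - 2)(z - 4) / [8] = (1/8)z^2 - (3/4)z + 1
L_1(z) = z(z - 4) / [-4] = -(1/4)z^2 + z
L_2(z) = z(z - 2) / [8] = (1/8)z^2 - (1/4)z
h(z) = (-3)·L_0 + (-7)·L_1 + (-27)·L_2
  (-3)·L_0(z) = -(3/8)z^2 + (9/4)z - 3
  (-7)·L_1(z) = (7/4)z^2 - 7z
  (-27)·L_2(z) = -(27/8)z^2 + (27/4)z
Adding term by term: -2z^2 + 2z - 3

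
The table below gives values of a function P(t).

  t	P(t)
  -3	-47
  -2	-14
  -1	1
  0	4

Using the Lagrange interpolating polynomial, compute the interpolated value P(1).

Evaluate each Lagrange basis at t = 1:
L_0(1) = (3)·(2)·(1)/[(-1)·(-2)·(-3)] = -1
L_1(1) = (4)·(2)·(1)/[(1)·(-1)·(-2)] = 4
L_2(1) = (4)·(3)·(1)/[(2)·(1)·(-1)] = -6
L_3(1) = (4)·(3)·(2)/[(3)·(2)·(1)] = 4
Sum: (-47)·(-1) + (-14)·(4) + 1·(-6) + 4·(4) = 1

1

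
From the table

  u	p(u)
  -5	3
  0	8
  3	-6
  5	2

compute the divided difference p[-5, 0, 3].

-17/24

p[-5,0] = (8 - 3) / (0 - (-5)) = 1
p[0,3] = (-6 - 8) / (3 - 0) = -14/3
p[-5,0,3] = (-14/3 - 1) / (3 - (-5)) = -17/24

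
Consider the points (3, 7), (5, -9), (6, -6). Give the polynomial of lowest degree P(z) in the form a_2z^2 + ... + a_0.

L_0(z) = (z - 5)(z - 6) / [6] = (1/6)z^2 - (11/6)z + 5
L_1(z) = (z - 3)(z - 6) / [-2] = -(1/2)z^2 + (9/2)z - 9
L_2(z) = (z - 3)(z - 5) / [3] = (1/3)z^2 - (8/3)z + 5
P(z) = 7·L_0 + (-9)·L_1 + (-6)·L_2
  7·L_0(z) = (7/6)z^2 - (77/6)z + 35
  (-9)·L_1(z) = (9/2)z^2 - (81/2)z + 81
  (-6)·L_2(z) = -2z^2 + 16z - 30
Adding term by term: (11/3)z^2 - (112/3)z + 86

P(z) = (11/3)z^2 - (112/3)z + 86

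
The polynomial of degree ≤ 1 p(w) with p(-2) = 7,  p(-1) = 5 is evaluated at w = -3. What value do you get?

Evaluate each Lagrange basis at w = -3:
L_0(-3) = (-2)/[(-1)] = 2
L_1(-3) = (-1)/[(1)] = -1
Sum: 7·(2) + 5·(-1) = 9

9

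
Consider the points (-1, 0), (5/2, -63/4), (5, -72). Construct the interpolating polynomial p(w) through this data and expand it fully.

p(w) = -3w^2 + 3

Newton's divided differences:
p[-1,5/2] = (-63/4 - 0) / (5/2 - (-1)) = -9/2
p[5/2,5] = (-72 - (-63/4)) / (5 - 5/2) = -45/2
p[-1,5/2,5] = (-45/2 - (-9/2)) / (5 - (-1)) = -3
p(w) = (-9/2)·(w + 1) + (-3)·(w + 1)(w - 5/2)
Expanding: p(w) = -3w^2 + 3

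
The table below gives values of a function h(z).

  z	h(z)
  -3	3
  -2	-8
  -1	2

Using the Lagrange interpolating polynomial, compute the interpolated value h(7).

L_0(7) = (9)·(8)/[(-1)·(-2)] = 36
L_1(7) = (10)·(8)/[(1)·(-1)] = -80
L_2(7) = (10)·(9)/[(2)·(1)] = 45
Sum: 3·(36) + (-8)·(-80) + 2·(45) = 838

838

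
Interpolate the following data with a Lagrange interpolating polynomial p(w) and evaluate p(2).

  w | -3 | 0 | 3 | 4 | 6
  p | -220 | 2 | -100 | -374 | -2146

-10

Evaluate each Lagrange basis at w = 2:
L_0(2) = (2)·(-1)·(-2)·(-4)/[(-3)·(-6)·(-7)·(-9)] = -8/567
L_1(2) = (5)·(-1)·(-2)·(-4)/[(3)·(-3)·(-4)·(-6)] = 5/27
L_2(2) = (5)·(2)·(-2)·(-4)/[(6)·(3)·(-1)·(-3)] = 40/27
L_3(2) = (5)·(2)·(-1)·(-4)/[(7)·(4)·(1)·(-2)] = -5/7
L_4(2) = (5)·(2)·(-1)·(-2)/[(9)·(6)·(3)·(2)] = 5/81
Sum: (-220)·(-8/567) + 2·(5/27) + (-100)·(40/27) + (-374)·(-5/7) + (-2146)·(5/81) = -10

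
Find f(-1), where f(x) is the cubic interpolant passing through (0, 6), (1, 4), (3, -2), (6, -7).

98/15

L_0(-1) = (-2)·(-4)·(-7)/[(-1)·(-3)·(-6)] = 28/9
L_1(-1) = (-1)·(-4)·(-7)/[(1)·(-2)·(-5)] = -14/5
L_2(-1) = (-1)·(-2)·(-7)/[(3)·(2)·(-3)] = 7/9
L_3(-1) = (-1)·(-2)·(-4)/[(6)·(5)·(3)] = -4/45
Sum: 6·(28/9) + 4·(-14/5) + (-2)·(7/9) + (-7)·(-4/45) = 98/15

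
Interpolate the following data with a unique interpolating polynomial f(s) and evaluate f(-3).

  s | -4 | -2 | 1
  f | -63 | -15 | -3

-35

Evaluate each Lagrange basis at s = -3:
L_0(-3) = (-1)·(-4)/[(-2)·(-5)] = 2/5
L_1(-3) = (1)·(-4)/[(2)·(-3)] = 2/3
L_2(-3) = (1)·(-1)/[(5)·(3)] = -1/15
Sum: (-63)·(2/5) + (-15)·(2/3) + (-3)·(-1/15) = -35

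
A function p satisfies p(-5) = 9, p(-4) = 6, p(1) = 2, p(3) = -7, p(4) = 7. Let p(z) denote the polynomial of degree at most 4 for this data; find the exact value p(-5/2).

13771/1152

Evaluate each Lagrange basis at z = -5/2:
L_0(-5/2) = (3/2)·(-7/2)·(-11/2)·(-13/2)/[(-1)·(-6)·(-8)·(-9)] = -1001/2304
L_1(-5/2) = (5/2)·(-7/2)·(-11/2)·(-13/2)/[(1)·(-5)·(-7)·(-8)] = 143/128
L_2(-5/2) = (5/2)·(3/2)·(-11/2)·(-13/2)/[(6)·(5)·(-2)·(-3)] = 143/192
L_3(-5/2) = (5/2)·(3/2)·(-7/2)·(-13/2)/[(8)·(7)·(2)·(-1)] = -195/256
L_4(-5/2) = (5/2)·(3/2)·(-7/2)·(-11/2)/[(9)·(8)·(3)·(1)] = 385/1152
Sum: 9·(-1001/2304) + 6·(143/128) + 2·(143/192) + (-7)·(-195/256) + 7·(385/1152) = 13771/1152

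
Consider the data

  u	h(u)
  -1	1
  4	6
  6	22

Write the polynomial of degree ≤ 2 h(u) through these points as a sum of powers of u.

h(u) = u^2 - 2u - 2

L_0(u) = (u - 4)(u - 6) / [35] = (1/35)u^2 - (2/7)u + 24/35
L_1(u) = (u + 1)(u - 6) / [-10] = -(1/10)u^2 + (1/2)u + 3/5
L_2(u) = (u + 1)(u - 4) / [14] = (1/14)u^2 - (3/14)u - 2/7
h(u) = 1·L_0 + 6·L_1 + 22·L_2
  1·L_0(u) = (1/35)u^2 - (2/7)u + 24/35
  6·L_1(u) = -(3/5)u^2 + 3u + 18/5
  22·L_2(u) = (11/7)u^2 - (33/7)u - 44/7
Adding term by term: u^2 - 2u - 2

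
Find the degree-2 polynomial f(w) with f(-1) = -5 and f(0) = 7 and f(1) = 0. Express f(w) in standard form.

Newton's divided differences:
f[-1,0] = (7 - (-5)) / (0 - (-1)) = 12
f[0,1] = (0 - 7) / (1 - 0) = -7
f[-1,0,1] = (-7 - 12) / (1 - (-1)) = -19/2
f(w) = -5 + 12·(w + 1) + (-19/2)·(w + 1)w
Expanding: f(w) = -(19/2)w^2 + (5/2)w + 7

f(w) = -(19/2)w^2 + (5/2)w + 7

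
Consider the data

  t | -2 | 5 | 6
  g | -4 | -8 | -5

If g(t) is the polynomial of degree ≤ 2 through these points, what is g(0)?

L_0(0) = (-5)·(-6)/[(-7)·(-8)] = 15/28
L_1(0) = (2)·(-6)/[(7)·(-1)] = 12/7
L_2(0) = (2)·(-5)/[(8)·(1)] = -5/4
Sum: (-4)·(15/28) + (-8)·(12/7) + (-5)·(-5/4) = -269/28

-269/28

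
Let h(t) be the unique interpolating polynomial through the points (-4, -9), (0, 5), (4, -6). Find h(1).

Using Newton's divided-difference form:
h[-4,0] = (5 - (-9)) / (0 - (-4)) = 7/2
h[0,4] = (-6 - 5) / (4 - 0) = -11/4
h[-4,0,4] = (-11/4 - 7/2) / (4 - (-4)) = -25/32
h(1) = -9 + (7/2)·(5) + (-25/32)·(5)·(1) = 147/32

147/32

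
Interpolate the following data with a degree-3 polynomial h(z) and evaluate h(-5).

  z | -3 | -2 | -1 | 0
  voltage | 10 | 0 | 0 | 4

Using Newton's divided-difference form:
h[-3,-2] = (0 - 10) / (-2 - (-3)) = -10
h[-2,-1] = (0 - 0) / (-1 - (-2)) = 0
h[-1,0] = (4 - 0) / (0 - (-1)) = 4
h[-3,-2,-1] = (0 - (-10)) / (-1 - (-3)) = 5
h[-2,-1,0] = (4 - 0) / (0 - (-2)) = 2
h[-3,-2,-1,0] = (2 - 5) / (0 - (-3)) = -1
h(-5) = 10 + (-10)·(-2) + 5·(-2)·(-3) + (-1)·(-2)·(-3)·(-4) = 84

84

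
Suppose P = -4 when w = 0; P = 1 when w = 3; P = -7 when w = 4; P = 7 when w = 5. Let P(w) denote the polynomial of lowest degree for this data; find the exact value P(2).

149/10

Evaluate each Lagrange basis at w = 2:
L_0(2) = (-1)·(-2)·(-3)/[(-3)·(-4)·(-5)] = 1/10
L_1(2) = (2)·(-2)·(-3)/[(3)·(-1)·(-2)] = 2
L_2(2) = (2)·(-1)·(-3)/[(4)·(1)·(-1)] = -3/2
L_3(2) = (2)·(-1)·(-2)/[(5)·(2)·(1)] = 2/5
Sum: (-4)·(1/10) + 1·(2) + (-7)·(-3/2) + 7·(2/5) = 149/10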